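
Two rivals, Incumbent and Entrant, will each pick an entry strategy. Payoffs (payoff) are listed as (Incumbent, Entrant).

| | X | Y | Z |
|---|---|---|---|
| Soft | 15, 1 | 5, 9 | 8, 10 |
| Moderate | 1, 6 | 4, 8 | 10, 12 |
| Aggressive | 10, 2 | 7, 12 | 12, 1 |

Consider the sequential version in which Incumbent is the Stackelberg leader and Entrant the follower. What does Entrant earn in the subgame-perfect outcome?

12

Solve by backward induction (Incumbent leads).
- Soft → Entrant plays Z (best of 1, 9, 10); Incumbent gets 8.
- Moderate → Entrant plays Z (best of 6, 8, 12); Incumbent gets 10.
- Aggressive → Entrant plays Y (best of 2, 12, 1); Incumbent gets 7.
Maximizing over 8, 10, 7, Incumbent chooses Moderate. Subgame-perfect outcome: (Moderate, Z) with payoffs (10, 12).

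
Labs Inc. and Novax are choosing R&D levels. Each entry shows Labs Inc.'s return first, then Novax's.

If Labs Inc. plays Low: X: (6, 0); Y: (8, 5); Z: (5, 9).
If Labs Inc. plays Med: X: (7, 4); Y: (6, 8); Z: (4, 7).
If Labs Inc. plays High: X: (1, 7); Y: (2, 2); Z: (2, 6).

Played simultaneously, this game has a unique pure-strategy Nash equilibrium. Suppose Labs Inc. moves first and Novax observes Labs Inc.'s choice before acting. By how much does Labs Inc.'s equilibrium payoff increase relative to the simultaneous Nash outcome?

1

Novax best-responds to each possible Labs Inc. move:
- Low → Novax plays Z (best of 0, 5, 9); Labs Inc. gets 5.
- Med → Novax plays Y (best of 4, 8, 7); Labs Inc. gets 6.
- High → Novax plays X (best of 7, 2, 6); Labs Inc. gets 1.
Among 5, 6, 1, the best is 6 at Med. Subgame-perfect outcome: (Med, Y) with payoffs (6, 8).
For the simultaneous game, intersect best replies.
Labs Inc.'s best replies: X→Med; Y→Low; Z→Low.
Novax's best replies: Low→Z; Med→Y; High→X.
The unique mutual best reply is (Low, Z), giving (5, 9).
Labs Inc.'s commitment gain: 6 − 5 = 1.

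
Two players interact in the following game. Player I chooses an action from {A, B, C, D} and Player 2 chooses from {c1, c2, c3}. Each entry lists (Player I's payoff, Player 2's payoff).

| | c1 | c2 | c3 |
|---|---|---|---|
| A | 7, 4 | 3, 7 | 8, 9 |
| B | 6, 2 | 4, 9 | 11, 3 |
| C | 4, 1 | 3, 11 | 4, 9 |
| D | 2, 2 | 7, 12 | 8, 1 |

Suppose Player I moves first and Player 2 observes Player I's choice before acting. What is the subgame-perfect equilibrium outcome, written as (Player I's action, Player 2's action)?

(A, c3)

Player 2 best-responds to each possible Player I move:
- A: BR = c3, leader payoff 8.
- B: BR = c2, leader payoff 4.
- C: BR = c2, leader payoff 3.
- D: BR = c2, leader payoff 7.
Among 8, 4, 3, 7, the best is 8 at A. Subgame-perfect outcome: (A, c3) with payoffs (8, 9).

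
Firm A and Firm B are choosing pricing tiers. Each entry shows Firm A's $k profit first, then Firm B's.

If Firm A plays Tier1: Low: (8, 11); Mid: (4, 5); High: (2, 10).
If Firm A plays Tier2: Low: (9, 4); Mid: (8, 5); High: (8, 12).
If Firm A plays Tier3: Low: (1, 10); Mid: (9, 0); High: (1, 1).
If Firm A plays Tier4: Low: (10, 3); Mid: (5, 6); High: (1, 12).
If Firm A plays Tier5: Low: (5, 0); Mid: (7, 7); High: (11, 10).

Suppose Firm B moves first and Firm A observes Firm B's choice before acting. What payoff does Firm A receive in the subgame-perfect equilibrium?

Work backward from Firm A's decision.
- Low: Firm A compares 8, 9, 1, 10, 5 and picks Tier4; Firm B would get 3.
- Mid: Firm A compares 4, 8, 9, 5, 7 and picks Tier3; Firm B would get 0.
- High: Firm A compares 2, 8, 1, 1, 11 and picks Tier5; Firm B would get 10.
Maximizing over 3, 0, 10, Firm B chooses High. Subgame-perfect outcome: (Tier5, High) with payoffs (11, 10).

11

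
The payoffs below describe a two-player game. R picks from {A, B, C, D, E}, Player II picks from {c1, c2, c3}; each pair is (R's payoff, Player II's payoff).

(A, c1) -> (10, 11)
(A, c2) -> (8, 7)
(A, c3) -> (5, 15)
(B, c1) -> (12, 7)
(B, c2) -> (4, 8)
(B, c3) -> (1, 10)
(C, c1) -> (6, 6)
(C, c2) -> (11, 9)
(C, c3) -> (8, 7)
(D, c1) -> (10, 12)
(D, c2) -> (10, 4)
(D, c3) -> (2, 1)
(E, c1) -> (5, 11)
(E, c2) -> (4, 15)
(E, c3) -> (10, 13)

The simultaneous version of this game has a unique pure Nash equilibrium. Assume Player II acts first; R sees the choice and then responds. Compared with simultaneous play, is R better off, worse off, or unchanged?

worse off

Backward induction with Player II moving first.
- c1: R compares 10, 12, 6, 10, 5 and picks B; Player II would get 7.
- c2: R compares 8, 4, 11, 10, 4 and picks C; Player II would get 9.
- c3: R compares 5, 1, 8, 2, 10 and picks E; Player II would get 13.
Among 7, 9, 13, the best is 13 at c3. Subgame-perfect outcome: (E, c3) with payoffs (10, 13).
Now find the simultaneous Nash equilibrium.
R's best replies: c1→B; c2→C; c3→E.
Player II's best replies: A→c3; B→c3; C→c2; D→c1; E→c2.
The unique mutual best reply is (C, c2), giving (11, 9).
R earns 10 sequentially versus 11 at the Nash outcome: worse off.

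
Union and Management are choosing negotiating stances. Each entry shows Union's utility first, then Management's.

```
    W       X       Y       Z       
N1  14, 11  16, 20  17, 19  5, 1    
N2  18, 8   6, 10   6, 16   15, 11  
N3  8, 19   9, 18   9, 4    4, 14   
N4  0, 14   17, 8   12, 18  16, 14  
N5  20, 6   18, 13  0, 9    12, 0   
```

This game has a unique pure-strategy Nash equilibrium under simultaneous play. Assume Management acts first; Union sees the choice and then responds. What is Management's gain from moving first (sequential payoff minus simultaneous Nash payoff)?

Backward induction with Management moving first.
- W: Union compares 14, 18, 8, 0, 20 and picks N5; Management would get 6.
- X: Union compares 16, 6, 9, 17, 18 and picks N5; Management would get 13.
- Y: Union compares 17, 6, 9, 12, 0 and picks N1; Management would get 19.
- Z: Union compares 5, 15, 4, 16, 12 and picks N4; Management would get 14.
Management's induced payoffs are 6, 13, 19, 14, so Management commits to Y. Subgame-perfect outcome: (N1, Y) with payoffs (17, 19).
For the simultaneous game, intersect best replies.
Union's best replies: W→N5; X→N5; Y→N1; Z→N4.
Management's best replies: N1→X; N2→Y; N3→W; N4→Y; N5→X.
The unique mutual best reply is (N5, X), giving (18, 13).
Management's commitment gain: 19 − 13 = 6.

6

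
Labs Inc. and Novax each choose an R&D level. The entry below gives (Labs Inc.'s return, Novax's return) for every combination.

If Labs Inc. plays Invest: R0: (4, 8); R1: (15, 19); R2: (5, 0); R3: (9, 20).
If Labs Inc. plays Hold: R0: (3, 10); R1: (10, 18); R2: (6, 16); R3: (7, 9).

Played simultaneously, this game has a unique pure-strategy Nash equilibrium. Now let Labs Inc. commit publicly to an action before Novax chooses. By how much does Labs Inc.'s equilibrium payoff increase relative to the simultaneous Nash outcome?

1

Work backward from Novax's decision.
- Invest: BR = R3, leader payoff 9.
- Hold: BR = R1, leader payoff 10.
Maximizing over 9, 10, Labs Inc. chooses Hold. Subgame-perfect outcome: (Hold, R1) with payoffs (10, 18).
Now find the simultaneous Nash equilibrium.
Labs Inc.'s best replies: R0→Invest; R1→Invest; R2→Hold; R3→Invest.
Novax's best replies: Invest→R3; Hold→R1.
The unique mutual best reply is (Invest, R3), giving (9, 20).
Labs Inc.'s commitment gain: 10 − 9 = 1.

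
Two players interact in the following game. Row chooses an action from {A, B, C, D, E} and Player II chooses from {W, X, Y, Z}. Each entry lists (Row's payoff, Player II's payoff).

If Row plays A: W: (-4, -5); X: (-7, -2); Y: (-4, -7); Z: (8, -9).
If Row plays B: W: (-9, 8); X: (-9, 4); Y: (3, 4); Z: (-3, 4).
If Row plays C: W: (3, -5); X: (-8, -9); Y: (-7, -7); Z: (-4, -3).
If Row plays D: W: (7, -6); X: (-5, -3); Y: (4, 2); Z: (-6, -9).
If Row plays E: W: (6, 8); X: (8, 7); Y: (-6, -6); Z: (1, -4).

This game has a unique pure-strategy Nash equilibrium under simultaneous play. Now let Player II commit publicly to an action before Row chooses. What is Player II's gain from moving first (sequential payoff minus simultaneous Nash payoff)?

5

Backward induction with Player II moving first.
- W: Row compares -4, -9, 3, 7, 6 and picks D; Player II would get -6.
- X: Row compares -7, -9, -8, -5, 8 and picks E; Player II would get 7.
- Y: Row compares -4, 3, -7, 4, -6 and picks D; Player II would get 2.
- Z: Row compares 8, -3, -4, -6, 1 and picks A; Player II would get -9.
Player II's induced payoffs are -6, 7, 2, -9, so Player II commits to X. Subgame-perfect outcome: (E, X) with payoffs (8, 7).
Now find the simultaneous Nash equilibrium.
Row's best replies: W→D; X→E; Y→D; Z→A.
Player II's best replies: A→X; B→W; C→Z; D→Y; E→W.
Only (D, Y) has each player best-responding; Nash payoffs (4, 2).
Player II's commitment gain: 7 − 2 = 5.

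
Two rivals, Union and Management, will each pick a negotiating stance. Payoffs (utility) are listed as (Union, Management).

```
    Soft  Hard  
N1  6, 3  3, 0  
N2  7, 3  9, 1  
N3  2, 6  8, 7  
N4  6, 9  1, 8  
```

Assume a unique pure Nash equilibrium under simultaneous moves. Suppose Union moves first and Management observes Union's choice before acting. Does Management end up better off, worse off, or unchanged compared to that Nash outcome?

better off

Management best-responds to each possible Union move:
- N1: Management compares 3, 0 and picks Soft; Union would get 6.
- N2: Management compares 3, 1 and picks Soft; Union would get 7.
- N3: Management compares 6, 7 and picks Hard; Union would get 8.
- N4: Management compares 9, 8 and picks Soft; Union would get 6.
Union's induced payoffs are 6, 7, 8, 6, so Union commits to N3. Subgame-perfect outcome: (N3, Hard) with payoffs (8, 7).
Under simultaneous play:
Union's best replies: Soft→N2; Hard→N2.
Management's best replies: N1→Soft; N2→Soft; N3→Hard; N4→Soft.
The unique mutual best reply is (N2, Soft), giving (7, 3).
Management earns 7 sequentially versus 3 at the Nash outcome: better off.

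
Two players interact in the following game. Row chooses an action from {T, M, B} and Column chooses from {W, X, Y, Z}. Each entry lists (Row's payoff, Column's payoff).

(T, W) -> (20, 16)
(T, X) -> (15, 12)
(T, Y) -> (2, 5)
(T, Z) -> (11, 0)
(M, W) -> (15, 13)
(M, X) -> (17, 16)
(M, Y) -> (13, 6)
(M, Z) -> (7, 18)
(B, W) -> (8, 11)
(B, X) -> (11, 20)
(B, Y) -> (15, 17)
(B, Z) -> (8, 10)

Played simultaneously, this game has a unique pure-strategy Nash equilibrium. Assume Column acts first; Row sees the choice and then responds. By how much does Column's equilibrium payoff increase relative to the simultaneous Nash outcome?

Backward induction with Column moving first.
- W → Row plays T (best of 20, 15, 8); Column gets 16.
- X → Row plays M (best of 15, 17, 11); Column gets 16.
- Y → Row plays B (best of 2, 13, 15); Column gets 17.
- Z → Row plays T (best of 11, 7, 8); Column gets 0.
Column's induced payoffs are 16, 16, 17, 0, so Column commits to Y. Subgame-perfect outcome: (B, Y) with payoffs (15, 17).
Now find the simultaneous Nash equilibrium.
Row's best replies: W→T; X→M; Y→B; Z→T.
Column's best replies: T→W; M→Z; B→X.
The unique mutual best reply is (T, W), giving (20, 16).
Column's commitment gain: 17 − 16 = 1.

1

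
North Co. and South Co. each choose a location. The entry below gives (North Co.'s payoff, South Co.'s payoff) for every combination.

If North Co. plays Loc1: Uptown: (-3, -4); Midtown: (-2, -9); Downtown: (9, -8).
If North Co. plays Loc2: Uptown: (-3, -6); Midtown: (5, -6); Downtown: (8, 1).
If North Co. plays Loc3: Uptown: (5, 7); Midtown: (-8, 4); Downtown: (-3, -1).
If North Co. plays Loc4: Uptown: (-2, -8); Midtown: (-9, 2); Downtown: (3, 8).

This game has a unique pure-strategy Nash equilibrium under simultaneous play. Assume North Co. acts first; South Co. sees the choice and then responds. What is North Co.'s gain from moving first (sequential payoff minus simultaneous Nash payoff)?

3

South Co. best-responds to each possible North Co. move:
- Loc1 → South Co. plays Uptown (best of -4, -9, -8); North Co. gets -3.
- Loc2 → South Co. plays Downtown (best of -6, -6, 1); North Co. gets 8.
- Loc3 → South Co. plays Uptown (best of 7, 4, -1); North Co. gets 5.
- Loc4 → South Co. plays Downtown (best of -8, 2, 8); North Co. gets 3.
Among -3, 8, 5, 3, the best is 8 at Loc2. Subgame-perfect outcome: (Loc2, Downtown) with payoffs (8, 1).
Now find the simultaneous Nash equilibrium.
North Co.'s best replies: Uptown→Loc3; Midtown→Loc2; Downtown→Loc1.
South Co.'s best replies: Loc1→Uptown; Loc2→Downtown; Loc3→Uptown; Loc4→Downtown.
Only (Loc3, Uptown) has each player best-responding; Nash payoffs (5, 7).
North Co.'s commitment gain: 8 − 5 = 3.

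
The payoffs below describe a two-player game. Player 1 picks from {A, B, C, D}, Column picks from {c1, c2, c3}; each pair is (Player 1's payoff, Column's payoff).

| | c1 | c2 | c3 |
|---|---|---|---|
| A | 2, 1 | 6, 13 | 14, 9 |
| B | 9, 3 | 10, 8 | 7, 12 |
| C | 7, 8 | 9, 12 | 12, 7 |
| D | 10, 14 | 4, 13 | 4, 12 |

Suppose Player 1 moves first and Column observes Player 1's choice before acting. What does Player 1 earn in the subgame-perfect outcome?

Work backward from Column's decision.
- A → Column plays c2 (best of 1, 13, 9); Player 1 gets 6.
- B → Column plays c3 (best of 3, 8, 12); Player 1 gets 7.
- C → Column plays c2 (best of 8, 12, 7); Player 1 gets 9.
- D → Column plays c1 (best of 14, 13, 12); Player 1 gets 10.
Maximizing over 6, 7, 9, 10, Player 1 chooses D. Subgame-perfect outcome: (D, c1) with payoffs (10, 14).

10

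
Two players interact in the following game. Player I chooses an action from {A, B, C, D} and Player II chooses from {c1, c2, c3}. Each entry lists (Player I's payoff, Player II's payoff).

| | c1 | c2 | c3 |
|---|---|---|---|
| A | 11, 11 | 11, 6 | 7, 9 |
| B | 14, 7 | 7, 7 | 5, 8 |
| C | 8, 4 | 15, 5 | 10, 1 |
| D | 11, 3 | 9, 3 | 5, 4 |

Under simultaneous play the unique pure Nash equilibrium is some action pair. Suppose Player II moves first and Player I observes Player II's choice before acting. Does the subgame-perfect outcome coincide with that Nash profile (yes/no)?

Player I best-responds to each possible Player II move:
- c1: BR = B, leader payoff 7.
- c2: BR = C, leader payoff 5.
- c3: BR = C, leader payoff 1.
Player II's induced payoffs are 7, 5, 1, so Player II commits to c1. Subgame-perfect outcome: (B, c1) with payoffs (14, 7).
Now find the simultaneous Nash equilibrium.
Player I's best replies: c1→B; c2→C; c3→C.
Player II's best replies: A→c1; B→c3; C→c2; D→c3.
Only (C, c2) has each player best-responding; Nash payoffs (15, 5).
Sequential outcome (B, c1) differs from the Nash profile (C, c2).

no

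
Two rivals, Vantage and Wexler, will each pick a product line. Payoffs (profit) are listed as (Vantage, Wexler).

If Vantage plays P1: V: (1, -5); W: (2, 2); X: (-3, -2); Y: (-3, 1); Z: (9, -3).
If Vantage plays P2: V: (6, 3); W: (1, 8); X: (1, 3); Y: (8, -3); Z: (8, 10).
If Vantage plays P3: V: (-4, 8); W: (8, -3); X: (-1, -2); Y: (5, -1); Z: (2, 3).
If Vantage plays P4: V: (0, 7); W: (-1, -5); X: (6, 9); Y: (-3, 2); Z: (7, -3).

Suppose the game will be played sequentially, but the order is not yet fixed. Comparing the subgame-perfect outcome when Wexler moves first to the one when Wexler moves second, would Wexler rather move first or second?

If Vantage leads: Wexler's best replies are P1→W, P2→Z, P3→V, P4→X; Vantage's induced payoffs 2, 8, -4, 6; outcome (P2, Z), payoffs (8, 10).
If Wexler leads: Vantage's best replies are V→P2, W→P3, X→P4, Y→P2, Z→P1; Wexler's induced payoffs 3, -3, 9, -3, -3; outcome (P4, X), payoffs (6, 9).
Wexler gets 9 moving first and 10 moving second, so Wexler prefers to move second.

second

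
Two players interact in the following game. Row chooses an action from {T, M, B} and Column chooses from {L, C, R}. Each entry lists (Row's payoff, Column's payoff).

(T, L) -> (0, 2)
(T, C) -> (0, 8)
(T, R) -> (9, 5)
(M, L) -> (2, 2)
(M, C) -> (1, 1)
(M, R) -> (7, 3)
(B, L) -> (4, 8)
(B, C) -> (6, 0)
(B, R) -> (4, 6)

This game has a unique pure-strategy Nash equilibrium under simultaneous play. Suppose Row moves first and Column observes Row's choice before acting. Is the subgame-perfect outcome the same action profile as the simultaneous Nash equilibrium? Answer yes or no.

Column best-responds to each possible Row move:
- T: BR = C, leader payoff 0.
- M: BR = R, leader payoff 7.
- B: BR = L, leader payoff 4.
Maximizing over 0, 7, 4, Row chooses M. Subgame-perfect outcome: (M, R) with payoffs (7, 3).
For the simultaneous game, intersect best replies.
Row's best replies: L→B; C→B; R→T.
Column's best replies: T→C; M→R; B→L.
The unique mutual best reply is (B, L), giving (4, 8).
Sequential outcome (M, R) differs from the Nash profile (B, L).

no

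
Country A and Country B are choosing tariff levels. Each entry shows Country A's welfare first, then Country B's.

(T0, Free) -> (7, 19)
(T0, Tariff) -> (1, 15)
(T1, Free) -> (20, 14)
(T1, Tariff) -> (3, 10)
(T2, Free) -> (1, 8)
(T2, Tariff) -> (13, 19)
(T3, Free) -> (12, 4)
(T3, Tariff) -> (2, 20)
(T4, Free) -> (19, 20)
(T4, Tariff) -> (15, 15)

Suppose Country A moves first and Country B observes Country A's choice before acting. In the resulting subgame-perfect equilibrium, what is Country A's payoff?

20

Work backward from Country B's decision.
- T0: Country B compares 19, 15 and picks Free; Country A would get 7.
- T1: Country B compares 14, 10 and picks Free; Country A would get 20.
- T2: Country B compares 8, 19 and picks Tariff; Country A would get 13.
- T3: Country B compares 4, 20 and picks Tariff; Country A would get 2.
- T4: Country B compares 20, 15 and picks Free; Country A would get 19.
Maximizing over 7, 20, 13, 2, 19, Country A chooses T1. Subgame-perfect outcome: (T1, Free) with payoffs (20, 14).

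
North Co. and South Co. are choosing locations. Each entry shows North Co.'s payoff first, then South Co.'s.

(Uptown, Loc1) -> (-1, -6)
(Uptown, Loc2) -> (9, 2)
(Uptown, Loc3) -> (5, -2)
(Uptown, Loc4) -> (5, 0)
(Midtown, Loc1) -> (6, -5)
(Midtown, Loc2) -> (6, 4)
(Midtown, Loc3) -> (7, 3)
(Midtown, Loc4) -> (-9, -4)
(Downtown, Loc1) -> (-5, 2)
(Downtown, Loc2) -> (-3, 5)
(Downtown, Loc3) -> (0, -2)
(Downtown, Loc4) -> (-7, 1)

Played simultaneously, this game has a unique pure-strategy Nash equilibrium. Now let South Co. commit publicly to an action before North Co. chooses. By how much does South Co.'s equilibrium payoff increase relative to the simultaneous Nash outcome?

Work backward from North Co.'s decision.
- Loc1: North Co. compares -1, 6, -5 and picks Midtown; South Co. would get -5.
- Loc2: North Co. compares 9, 6, -3 and picks Uptown; South Co. would get 2.
- Loc3: North Co. compares 5, 7, 0 and picks Midtown; South Co. would get 3.
- Loc4: North Co. compares 5, -9, -7 and picks Uptown; South Co. would get 0.
South Co.'s induced payoffs are -5, 2, 3, 0, so South Co. commits to Loc3. Subgame-perfect outcome: (Midtown, Loc3) with payoffs (7, 3).
Now find the simultaneous Nash equilibrium.
North Co.'s best replies: Loc1→Midtown; Loc2→Uptown; Loc3→Midtown; Loc4→Uptown.
South Co.'s best replies: Uptown→Loc2; Midtown→Loc2; Downtown→Loc2.
The unique mutual best reply is (Uptown, Loc2), giving (9, 2).
South Co.'s commitment gain: 3 − 2 = 1.

1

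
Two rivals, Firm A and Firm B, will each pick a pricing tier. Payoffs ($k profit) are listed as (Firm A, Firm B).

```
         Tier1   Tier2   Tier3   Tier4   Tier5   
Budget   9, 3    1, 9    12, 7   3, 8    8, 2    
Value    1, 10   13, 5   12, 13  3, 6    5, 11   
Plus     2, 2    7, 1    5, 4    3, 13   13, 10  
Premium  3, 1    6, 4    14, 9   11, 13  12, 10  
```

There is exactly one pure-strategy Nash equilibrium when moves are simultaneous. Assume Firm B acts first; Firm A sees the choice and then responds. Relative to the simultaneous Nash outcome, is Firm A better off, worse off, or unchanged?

unchanged

Solve by backward induction (Firm B leads).
- Tier1: BR = Budget, leader payoff 3.
- Tier2: BR = Value, leader payoff 5.
- Tier3: BR = Premium, leader payoff 9.
- Tier4: BR = Premium, leader payoff 13.
- Tier5: BR = Plus, leader payoff 10.
Firm B's induced payoffs are 3, 5, 9, 13, 10, so Firm B commits to Tier4. Subgame-perfect outcome: (Premium, Tier4) with payoffs (11, 13).
Now find the simultaneous Nash equilibrium.
Firm A's best replies: Tier1→Budget; Tier2→Value; Tier3→Premium; Tier4→Premium; Tier5→Plus.
Firm B's best replies: Budget→Tier2; Value→Tier3; Plus→Tier4; Premium→Tier4.
The unique mutual best reply is (Premium, Tier4), giving (11, 13).
Firm A earns 11 sequentially versus 11 at the Nash outcome: unchanged.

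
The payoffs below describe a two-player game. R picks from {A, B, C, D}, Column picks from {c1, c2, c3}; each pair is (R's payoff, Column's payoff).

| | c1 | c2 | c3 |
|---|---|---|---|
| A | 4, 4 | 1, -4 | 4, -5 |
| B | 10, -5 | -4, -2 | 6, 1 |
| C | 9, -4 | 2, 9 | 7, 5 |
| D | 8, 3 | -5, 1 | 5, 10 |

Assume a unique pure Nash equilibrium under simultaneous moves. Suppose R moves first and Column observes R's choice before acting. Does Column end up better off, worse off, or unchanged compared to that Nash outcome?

worse off

Column best-responds to each possible R move:
- A: BR = c1, leader payoff 4.
- B: BR = c3, leader payoff 6.
- C: BR = c2, leader payoff 2.
- D: BR = c3, leader payoff 5.
Maximizing over 4, 6, 2, 5, R chooses B. Subgame-perfect outcome: (B, c3) with payoffs (6, 1).
Under simultaneous play:
R's best replies: c1→B; c2→C; c3→C.
Column's best replies: A→c1; B→c3; C→c2; D→c3.
Only (C, c2) has each player best-responding; Nash payoffs (2, 9).
Column earns 1 sequentially versus 9 at the Nash outcome: worse off.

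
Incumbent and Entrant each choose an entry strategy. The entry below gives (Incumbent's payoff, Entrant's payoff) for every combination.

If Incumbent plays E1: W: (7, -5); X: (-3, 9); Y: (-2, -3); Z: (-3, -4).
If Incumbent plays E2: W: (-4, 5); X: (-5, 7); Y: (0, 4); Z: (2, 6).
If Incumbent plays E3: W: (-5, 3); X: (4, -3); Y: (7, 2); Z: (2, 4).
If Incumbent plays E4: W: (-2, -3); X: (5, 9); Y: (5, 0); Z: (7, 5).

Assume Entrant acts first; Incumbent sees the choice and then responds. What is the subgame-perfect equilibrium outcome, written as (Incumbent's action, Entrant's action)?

Solve by backward induction (Entrant leads).
- W: BR = E1, leader payoff -5.
- X: BR = E4, leader payoff 9.
- Y: BR = E3, leader payoff 2.
- Z: BR = E4, leader payoff 5.
Maximizing over -5, 9, 2, 5, Entrant chooses X. Subgame-perfect outcome: (E4, X) with payoffs (5, 9).

(E4, X)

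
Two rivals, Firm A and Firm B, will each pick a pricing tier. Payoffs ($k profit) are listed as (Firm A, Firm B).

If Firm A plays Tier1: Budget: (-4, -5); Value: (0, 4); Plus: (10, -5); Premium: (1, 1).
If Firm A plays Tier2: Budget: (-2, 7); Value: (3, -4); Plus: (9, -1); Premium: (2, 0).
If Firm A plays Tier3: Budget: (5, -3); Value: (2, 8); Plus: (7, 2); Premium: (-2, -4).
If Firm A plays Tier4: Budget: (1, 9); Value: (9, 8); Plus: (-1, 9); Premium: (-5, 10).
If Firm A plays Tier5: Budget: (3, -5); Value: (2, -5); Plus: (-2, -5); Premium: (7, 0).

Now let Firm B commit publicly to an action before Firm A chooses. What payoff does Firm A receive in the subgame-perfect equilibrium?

9

Firm A best-responds to each possible Firm B move:
- Budget → Firm A plays Tier3 (best of -4, -2, 5, 1, 3); Firm B gets -3.
- Value → Firm A plays Tier4 (best of 0, 3, 2, 9, 2); Firm B gets 8.
- Plus → Firm A plays Tier1 (best of 10, 9, 7, -1, -2); Firm B gets -5.
- Premium → Firm A plays Tier5 (best of 1, 2, -2, -5, 7); Firm B gets 0.
Maximizing over -3, 8, -5, 0, Firm B chooses Value. Subgame-perfect outcome: (Tier4, Value) with payoffs (9, 8).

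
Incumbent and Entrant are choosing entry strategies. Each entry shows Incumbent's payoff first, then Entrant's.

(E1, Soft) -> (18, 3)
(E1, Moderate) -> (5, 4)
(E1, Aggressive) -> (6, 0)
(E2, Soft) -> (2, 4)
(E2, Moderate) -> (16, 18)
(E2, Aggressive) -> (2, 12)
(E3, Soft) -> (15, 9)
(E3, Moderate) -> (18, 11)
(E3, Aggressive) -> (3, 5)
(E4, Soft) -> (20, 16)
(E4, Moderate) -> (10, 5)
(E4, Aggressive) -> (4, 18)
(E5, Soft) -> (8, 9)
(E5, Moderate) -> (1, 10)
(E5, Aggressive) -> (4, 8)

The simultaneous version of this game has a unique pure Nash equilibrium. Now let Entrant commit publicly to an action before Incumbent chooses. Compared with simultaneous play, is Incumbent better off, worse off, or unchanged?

Solve by backward induction (Entrant leads).
- Soft: BR = E4, leader payoff 16.
- Moderate: BR = E3, leader payoff 11.
- Aggressive: BR = E1, leader payoff 0.
Among 16, 11, 0, the best is 16 at Soft. Subgame-perfect outcome: (E4, Soft) with payoffs (20, 16).
For the simultaneous game, intersect best replies.
Incumbent's best replies: Soft→E4; Moderate→E3; Aggressive→E1.
Entrant's best replies: E1→Moderate; E2→Moderate; E3→Moderate; E4→Aggressive; E5→Moderate.
Only (E3, Moderate) has each player best-responding; Nash payoffs (18, 11).
Incumbent earns 20 sequentially versus 18 at the Nash outcome: better off.

better off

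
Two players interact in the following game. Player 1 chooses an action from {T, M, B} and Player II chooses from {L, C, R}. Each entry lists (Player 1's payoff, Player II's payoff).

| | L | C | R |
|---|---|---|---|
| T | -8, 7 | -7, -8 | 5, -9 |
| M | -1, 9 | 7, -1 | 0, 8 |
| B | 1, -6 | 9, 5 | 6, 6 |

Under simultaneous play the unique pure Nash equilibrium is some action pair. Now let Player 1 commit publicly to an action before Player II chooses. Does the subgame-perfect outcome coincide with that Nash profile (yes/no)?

yes

Backward induction with Player 1 moving first.
- T → Player II plays L (best of 7, -8, -9); Player 1 gets -8.
- M → Player II plays L (best of 9, -1, 8); Player 1 gets -1.
- B → Player II plays R (best of -6, 5, 6); Player 1 gets 6.
Player 1's induced payoffs are -8, -1, 6, so Player 1 commits to B. Subgame-perfect outcome: (B, R) with payoffs (6, 6).
For the simultaneous game, intersect best replies.
Player 1's best replies: L→B; C→B; R→B.
Player II's best replies: T→L; M→L; B→R.
The unique mutual best reply is (B, R), giving (6, 6).
Sequential outcome (B, R) coincides with the Nash profile (B, R).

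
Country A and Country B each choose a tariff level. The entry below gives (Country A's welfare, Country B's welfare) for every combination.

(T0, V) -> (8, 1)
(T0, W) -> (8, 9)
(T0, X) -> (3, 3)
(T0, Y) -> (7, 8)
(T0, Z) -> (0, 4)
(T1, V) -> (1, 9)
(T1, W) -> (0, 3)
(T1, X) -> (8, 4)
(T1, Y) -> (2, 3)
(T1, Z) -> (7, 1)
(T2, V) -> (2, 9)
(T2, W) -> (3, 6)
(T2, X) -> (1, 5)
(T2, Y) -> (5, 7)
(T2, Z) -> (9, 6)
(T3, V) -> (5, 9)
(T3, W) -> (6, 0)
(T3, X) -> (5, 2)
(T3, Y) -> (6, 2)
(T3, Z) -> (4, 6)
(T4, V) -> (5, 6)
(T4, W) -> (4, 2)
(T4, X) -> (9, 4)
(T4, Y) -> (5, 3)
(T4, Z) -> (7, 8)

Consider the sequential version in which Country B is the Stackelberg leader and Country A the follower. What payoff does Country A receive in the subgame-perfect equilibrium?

Backward induction with Country B moving first.
- V → Country A plays T0 (best of 8, 1, 2, 5, 5); Country B gets 1.
- W → Country A plays T0 (best of 8, 0, 3, 6, 4); Country B gets 9.
- X → Country A plays T4 (best of 3, 8, 1, 5, 9); Country B gets 4.
- Y → Country A plays T0 (best of 7, 2, 5, 6, 5); Country B gets 8.
- Z → Country A plays T2 (best of 0, 7, 9, 4, 7); Country B gets 6.
Country B's induced payoffs are 1, 9, 4, 8, 6, so Country B commits to W. Subgame-perfect outcome: (T0, W) with payoffs (8, 9).

8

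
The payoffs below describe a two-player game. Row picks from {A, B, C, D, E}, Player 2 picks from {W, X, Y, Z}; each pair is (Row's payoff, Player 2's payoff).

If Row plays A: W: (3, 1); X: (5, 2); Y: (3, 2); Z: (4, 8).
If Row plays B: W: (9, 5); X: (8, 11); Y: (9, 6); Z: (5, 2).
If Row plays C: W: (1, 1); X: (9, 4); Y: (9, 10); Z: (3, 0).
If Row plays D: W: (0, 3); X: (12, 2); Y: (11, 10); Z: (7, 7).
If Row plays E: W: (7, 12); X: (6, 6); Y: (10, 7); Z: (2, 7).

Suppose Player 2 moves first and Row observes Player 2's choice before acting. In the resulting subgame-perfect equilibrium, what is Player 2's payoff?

Work backward from Row's decision.
- W: BR = B, leader payoff 5.
- X: BR = D, leader payoff 2.
- Y: BR = D, leader payoff 10.
- Z: BR = D, leader payoff 7.
Among 5, 2, 10, 7, the best is 10 at Y. Subgame-perfect outcome: (D, Y) with payoffs (11, 10).

10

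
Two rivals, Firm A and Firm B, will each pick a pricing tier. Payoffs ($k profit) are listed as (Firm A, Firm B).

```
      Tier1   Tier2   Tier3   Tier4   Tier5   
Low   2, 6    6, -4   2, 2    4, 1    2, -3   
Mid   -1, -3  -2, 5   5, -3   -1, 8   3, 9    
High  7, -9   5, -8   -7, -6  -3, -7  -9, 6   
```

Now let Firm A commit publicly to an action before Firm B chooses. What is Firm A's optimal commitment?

Backward induction with Firm A moving first.
- Low: BR = Tier1, leader payoff 2.
- Mid: BR = Tier5, leader payoff 3.
- High: BR = Tier5, leader payoff -9.
Among 2, 3, -9, the best is 3 at Mid. Subgame-perfect outcome: (Mid, Tier5) with payoffs (3, 9).

Mid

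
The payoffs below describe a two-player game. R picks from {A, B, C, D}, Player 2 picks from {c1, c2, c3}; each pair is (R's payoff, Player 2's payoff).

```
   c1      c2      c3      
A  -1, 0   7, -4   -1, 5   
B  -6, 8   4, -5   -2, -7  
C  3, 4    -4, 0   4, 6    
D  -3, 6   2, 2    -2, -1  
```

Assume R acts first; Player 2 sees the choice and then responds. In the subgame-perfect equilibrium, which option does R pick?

Player 2 best-responds to each possible R move:
- A → Player 2 plays c3 (best of 0, -4, 5); R gets -1.
- B → Player 2 plays c1 (best of 8, -5, -7); R gets -6.
- C → Player 2 plays c3 (best of 4, 0, 6); R gets 4.
- D → Player 2 plays c1 (best of 6, 2, -1); R gets -3.
Maximizing over -1, -6, 4, -3, R chooses C. Subgame-perfect outcome: (C, c3) with payoffs (4, 6).

C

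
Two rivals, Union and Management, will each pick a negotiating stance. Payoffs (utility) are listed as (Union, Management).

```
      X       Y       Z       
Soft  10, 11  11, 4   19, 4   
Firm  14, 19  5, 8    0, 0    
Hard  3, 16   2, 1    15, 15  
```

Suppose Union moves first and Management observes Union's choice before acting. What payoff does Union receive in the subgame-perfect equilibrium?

Work backward from Management's decision.
- Soft: BR = X, leader payoff 10.
- Firm: BR = X, leader payoff 14.
- Hard: BR = X, leader payoff 3.
Maximizing over 10, 14, 3, Union chooses Firm. Subgame-perfect outcome: (Firm, X) with payoffs (14, 19).

14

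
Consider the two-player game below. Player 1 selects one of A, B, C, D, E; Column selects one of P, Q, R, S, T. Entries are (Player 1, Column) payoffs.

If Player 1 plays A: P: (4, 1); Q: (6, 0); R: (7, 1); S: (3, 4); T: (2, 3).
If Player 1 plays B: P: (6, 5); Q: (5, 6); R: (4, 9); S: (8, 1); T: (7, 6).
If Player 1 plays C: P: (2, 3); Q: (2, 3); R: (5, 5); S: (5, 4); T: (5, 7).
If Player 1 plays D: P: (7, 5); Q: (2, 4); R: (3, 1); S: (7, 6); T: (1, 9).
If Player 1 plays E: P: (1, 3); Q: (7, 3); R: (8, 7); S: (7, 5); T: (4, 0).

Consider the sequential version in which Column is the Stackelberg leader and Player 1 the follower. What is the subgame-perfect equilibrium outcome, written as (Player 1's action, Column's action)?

(E, R)

Player 1 best-responds to each possible Column move:
- P: BR = D, leader payoff 5.
- Q: BR = E, leader payoff 3.
- R: BR = E, leader payoff 7.
- S: BR = B, leader payoff 1.
- T: BR = B, leader payoff 6.
Column's induced payoffs are 5, 3, 7, 1, 6, so Column commits to R. Subgame-perfect outcome: (E, R) with payoffs (8, 7).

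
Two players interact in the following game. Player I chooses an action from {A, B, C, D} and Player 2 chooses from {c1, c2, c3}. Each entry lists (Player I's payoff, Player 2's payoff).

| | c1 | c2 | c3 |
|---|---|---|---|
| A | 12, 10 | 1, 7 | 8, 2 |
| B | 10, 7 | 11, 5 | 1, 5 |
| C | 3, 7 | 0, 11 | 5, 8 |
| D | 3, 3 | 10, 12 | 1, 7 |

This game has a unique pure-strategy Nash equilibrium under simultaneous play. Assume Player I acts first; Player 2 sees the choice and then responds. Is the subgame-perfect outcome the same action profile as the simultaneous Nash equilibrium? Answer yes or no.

Player 2 best-responds to each possible Player I move:
- A → Player 2 plays c1 (best of 10, 7, 2); Player I gets 12.
- B → Player 2 plays c1 (best of 7, 5, 5); Player I gets 10.
- C → Player 2 plays c2 (best of 7, 11, 8); Player I gets 0.
- D → Player 2 plays c2 (best of 3, 12, 7); Player I gets 10.
Among 12, 10, 0, 10, the best is 12 at A. Subgame-perfect outcome: (A, c1) with payoffs (12, 10).
For the simultaneous game, intersect best replies.
Player I's best replies: c1→A; c2→B; c3→A.
Player 2's best replies: A→c1; B→c1; C→c2; D→c2.
Only (A, c1) has each player best-responding; Nash payoffs (12, 10).
Sequential outcome (A, c1) coincides with the Nash profile (A, c1).

yes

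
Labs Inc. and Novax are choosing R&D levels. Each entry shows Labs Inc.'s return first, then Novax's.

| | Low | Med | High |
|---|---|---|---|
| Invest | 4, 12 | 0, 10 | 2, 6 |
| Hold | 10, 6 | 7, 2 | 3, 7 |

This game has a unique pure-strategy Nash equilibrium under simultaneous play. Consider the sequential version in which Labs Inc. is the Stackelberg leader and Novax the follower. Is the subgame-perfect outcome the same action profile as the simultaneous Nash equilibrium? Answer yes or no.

Backward induction with Labs Inc. moving first.
- Invest: BR = Low, leader payoff 4.
- Hold: BR = High, leader payoff 3.
Maximizing over 4, 3, Labs Inc. chooses Invest. Subgame-perfect outcome: (Invest, Low) with payoffs (4, 12).
Under simultaneous play:
Labs Inc.'s best replies: Low→Hold; Med→Hold; High→Hold.
Novax's best replies: Invest→Low; Hold→High.
The unique mutual best reply is (Hold, High), giving (3, 7).
Sequential outcome (Invest, Low) differs from the Nash profile (Hold, High).

no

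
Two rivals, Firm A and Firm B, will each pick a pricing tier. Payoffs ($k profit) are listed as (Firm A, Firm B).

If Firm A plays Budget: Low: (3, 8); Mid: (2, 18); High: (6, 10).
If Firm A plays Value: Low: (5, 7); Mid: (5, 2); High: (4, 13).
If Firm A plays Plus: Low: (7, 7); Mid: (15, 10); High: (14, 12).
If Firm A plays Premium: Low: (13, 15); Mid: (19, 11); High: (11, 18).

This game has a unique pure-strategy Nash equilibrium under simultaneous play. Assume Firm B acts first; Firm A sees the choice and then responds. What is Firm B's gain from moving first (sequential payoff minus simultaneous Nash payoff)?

3

Backward induction with Firm B moving first.
- Low: Firm A compares 3, 5, 7, 13 and picks Premium; Firm B would get 15.
- Mid: Firm A compares 2, 5, 15, 19 and picks Premium; Firm B would get 11.
- High: Firm A compares 6, 4, 14, 11 and picks Plus; Firm B would get 12.
Firm B's induced payoffs are 15, 11, 12, so Firm B commits to Low. Subgame-perfect outcome: (Premium, Low) with payoffs (13, 15).
Now find the simultaneous Nash equilibrium.
Firm A's best replies: Low→Premium; Mid→Premium; High→Plus.
Firm B's best replies: Budget→Mid; Value→High; Plus→High; Premium→High.
The unique mutual best reply is (Plus, High), giving (14, 12).
Firm B's commitment gain: 15 − 12 = 3.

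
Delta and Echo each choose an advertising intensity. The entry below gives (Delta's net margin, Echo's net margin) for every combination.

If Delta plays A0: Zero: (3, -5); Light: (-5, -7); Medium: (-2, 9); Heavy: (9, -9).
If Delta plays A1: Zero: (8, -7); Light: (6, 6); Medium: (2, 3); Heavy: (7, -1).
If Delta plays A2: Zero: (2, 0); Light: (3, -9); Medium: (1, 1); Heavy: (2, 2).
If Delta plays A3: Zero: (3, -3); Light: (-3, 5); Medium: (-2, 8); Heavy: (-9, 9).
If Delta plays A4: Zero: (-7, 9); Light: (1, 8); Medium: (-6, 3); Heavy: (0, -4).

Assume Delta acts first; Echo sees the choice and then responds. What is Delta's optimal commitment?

Work backward from Echo's decision.
- A0: BR = Medium, leader payoff -2.
- A1: BR = Light, leader payoff 6.
- A2: BR = Heavy, leader payoff 2.
- A3: BR = Heavy, leader payoff -9.
- A4: BR = Zero, leader payoff -7.
Maximizing over -2, 6, 2, -9, -7, Delta chooses A1. Subgame-perfect outcome: (A1, Light) with payoffs (6, 6).

A1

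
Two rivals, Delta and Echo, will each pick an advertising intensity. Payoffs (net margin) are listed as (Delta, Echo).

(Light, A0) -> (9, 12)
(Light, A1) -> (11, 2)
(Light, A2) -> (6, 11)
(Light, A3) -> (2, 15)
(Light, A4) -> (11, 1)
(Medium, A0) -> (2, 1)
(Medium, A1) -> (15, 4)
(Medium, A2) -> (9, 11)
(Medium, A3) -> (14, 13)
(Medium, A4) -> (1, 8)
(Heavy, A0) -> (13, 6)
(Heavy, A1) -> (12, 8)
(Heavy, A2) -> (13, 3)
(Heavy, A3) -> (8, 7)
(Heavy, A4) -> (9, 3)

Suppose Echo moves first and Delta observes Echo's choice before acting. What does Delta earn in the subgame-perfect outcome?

Solve by backward induction (Echo leads).
- A0: Delta compares 9, 2, 13 and picks Heavy; Echo would get 6.
- A1: Delta compares 11, 15, 12 and picks Medium; Echo would get 4.
- A2: Delta compares 6, 9, 13 and picks Heavy; Echo would get 3.
- A3: Delta compares 2, 14, 8 and picks Medium; Echo would get 13.
- A4: Delta compares 11, 1, 9 and picks Light; Echo would get 1.
Maximizing over 6, 4, 3, 13, 1, Echo chooses A3. Subgame-perfect outcome: (Medium, A3) with payoffs (14, 13).

14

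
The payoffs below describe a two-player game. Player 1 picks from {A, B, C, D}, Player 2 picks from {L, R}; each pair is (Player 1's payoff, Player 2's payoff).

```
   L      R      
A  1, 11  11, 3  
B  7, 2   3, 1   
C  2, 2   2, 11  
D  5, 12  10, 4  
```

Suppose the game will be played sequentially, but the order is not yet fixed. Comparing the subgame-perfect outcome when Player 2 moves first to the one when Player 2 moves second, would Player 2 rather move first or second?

first

If Player 1 leads: Player 2's best replies are A→L, B→L, C→R, D→L; Player 1's induced payoffs 1, 7, 2, 5; outcome (B, L), payoffs (7, 2).
If Player 2 leads: Player 1's best replies are L→B, R→A; Player 2's induced payoffs 2, 3; outcome (A, R), payoffs (11, 3).
Player 2 gets 3 moving first and 2 moving second, so Player 2 prefers to move first.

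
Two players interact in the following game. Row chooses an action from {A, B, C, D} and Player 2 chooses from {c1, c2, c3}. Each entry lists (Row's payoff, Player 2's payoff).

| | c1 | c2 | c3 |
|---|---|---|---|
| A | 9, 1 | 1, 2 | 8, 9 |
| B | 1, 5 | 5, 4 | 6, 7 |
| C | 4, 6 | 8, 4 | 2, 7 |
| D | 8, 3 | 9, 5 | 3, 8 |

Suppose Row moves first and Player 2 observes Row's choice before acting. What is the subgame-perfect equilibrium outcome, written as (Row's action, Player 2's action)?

(A, c3)

Player 2 best-responds to each possible Row move:
- A: Player 2 compares 1, 2, 9 and picks c3; Row would get 8.
- B: Player 2 compares 5, 4, 7 and picks c3; Row would get 6.
- C: Player 2 compares 6, 4, 7 and picks c3; Row would get 2.
- D: Player 2 compares 3, 5, 8 and picks c3; Row would get 3.
Among 8, 6, 2, 3, the best is 8 at A. Subgame-perfect outcome: (A, c3) with payoffs (8, 9).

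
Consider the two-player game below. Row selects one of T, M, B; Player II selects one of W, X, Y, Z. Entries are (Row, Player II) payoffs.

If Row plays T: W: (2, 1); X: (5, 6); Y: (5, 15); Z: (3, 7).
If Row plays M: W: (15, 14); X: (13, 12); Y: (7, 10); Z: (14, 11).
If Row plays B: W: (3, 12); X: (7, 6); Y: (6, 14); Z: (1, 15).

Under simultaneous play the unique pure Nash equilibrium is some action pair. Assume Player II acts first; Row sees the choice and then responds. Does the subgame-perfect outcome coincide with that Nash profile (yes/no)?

yes

Row best-responds to each possible Player II move:
- W: BR = M, leader payoff 14.
- X: BR = M, leader payoff 12.
- Y: BR = M, leader payoff 10.
- Z: BR = M, leader payoff 11.
Among 14, 12, 10, 11, the best is 14 at W. Subgame-perfect outcome: (M, W) with payoffs (15, 14).
Under simultaneous play:
Row's best replies: W→M; X→M; Y→M; Z→M.
Player II's best replies: T→Y; M→W; B→Z.
Only (M, W) has each player best-responding; Nash payoffs (15, 14).
Sequential outcome (M, W) coincides with the Nash profile (M, W).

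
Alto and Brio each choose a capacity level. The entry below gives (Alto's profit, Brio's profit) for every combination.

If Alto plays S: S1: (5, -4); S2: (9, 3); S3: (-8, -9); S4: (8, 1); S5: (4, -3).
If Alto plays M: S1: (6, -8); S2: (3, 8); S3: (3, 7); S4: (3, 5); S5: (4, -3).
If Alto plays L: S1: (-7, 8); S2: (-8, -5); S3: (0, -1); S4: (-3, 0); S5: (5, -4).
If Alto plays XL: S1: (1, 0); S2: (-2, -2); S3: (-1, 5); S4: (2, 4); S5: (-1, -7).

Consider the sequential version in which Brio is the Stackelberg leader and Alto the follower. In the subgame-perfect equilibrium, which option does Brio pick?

S3

Backward induction with Brio moving first.
- S1 → Alto plays M (best of 5, 6, -7, 1); Brio gets -8.
- S2 → Alto plays S (best of 9, 3, -8, -2); Brio gets 3.
- S3 → Alto plays M (best of -8, 3, 0, -1); Brio gets 7.
- S4 → Alto plays S (best of 8, 3, -3, 2); Brio gets 1.
- S5 → Alto plays L (best of 4, 4, 5, -1); Brio gets -4.
Among -8, 3, 7, 1, -4, the best is 7 at S3. Subgame-perfect outcome: (M, S3) with payoffs (3, 7).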